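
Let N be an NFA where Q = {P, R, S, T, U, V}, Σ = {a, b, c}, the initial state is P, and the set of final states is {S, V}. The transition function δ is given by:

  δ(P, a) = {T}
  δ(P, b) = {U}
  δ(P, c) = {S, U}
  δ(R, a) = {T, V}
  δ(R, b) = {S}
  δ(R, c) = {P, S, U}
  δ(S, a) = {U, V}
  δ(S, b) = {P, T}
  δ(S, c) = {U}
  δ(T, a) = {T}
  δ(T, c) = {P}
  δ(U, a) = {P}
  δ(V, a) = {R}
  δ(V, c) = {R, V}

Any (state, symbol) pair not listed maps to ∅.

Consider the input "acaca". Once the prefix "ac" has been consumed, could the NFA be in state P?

Start in {P}.
Read 'a': P→{T}; now {T}.
Read 'c': T→{P}; now {P}.
State P is in {P}.

Yes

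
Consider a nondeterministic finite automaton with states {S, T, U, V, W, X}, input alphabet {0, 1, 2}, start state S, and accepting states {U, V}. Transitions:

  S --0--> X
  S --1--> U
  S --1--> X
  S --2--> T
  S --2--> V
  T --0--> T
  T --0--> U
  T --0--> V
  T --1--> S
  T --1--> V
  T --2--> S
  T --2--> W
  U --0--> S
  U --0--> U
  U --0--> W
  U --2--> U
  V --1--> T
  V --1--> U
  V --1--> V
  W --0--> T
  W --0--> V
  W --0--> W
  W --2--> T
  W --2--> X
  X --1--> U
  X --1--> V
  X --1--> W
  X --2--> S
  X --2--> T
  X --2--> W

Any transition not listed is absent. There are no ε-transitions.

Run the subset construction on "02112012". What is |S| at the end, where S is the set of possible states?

6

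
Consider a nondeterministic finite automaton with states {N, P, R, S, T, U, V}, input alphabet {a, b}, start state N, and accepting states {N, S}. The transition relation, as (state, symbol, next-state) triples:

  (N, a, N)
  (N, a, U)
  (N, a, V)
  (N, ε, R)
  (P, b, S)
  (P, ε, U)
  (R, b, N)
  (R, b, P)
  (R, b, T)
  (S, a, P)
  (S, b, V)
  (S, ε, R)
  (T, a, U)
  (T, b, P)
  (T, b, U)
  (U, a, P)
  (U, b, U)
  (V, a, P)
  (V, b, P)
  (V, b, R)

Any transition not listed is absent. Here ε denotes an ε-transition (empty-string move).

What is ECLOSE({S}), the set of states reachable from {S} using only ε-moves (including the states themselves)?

Begin with {S}.
ε-move S → R; add R.

{R, S}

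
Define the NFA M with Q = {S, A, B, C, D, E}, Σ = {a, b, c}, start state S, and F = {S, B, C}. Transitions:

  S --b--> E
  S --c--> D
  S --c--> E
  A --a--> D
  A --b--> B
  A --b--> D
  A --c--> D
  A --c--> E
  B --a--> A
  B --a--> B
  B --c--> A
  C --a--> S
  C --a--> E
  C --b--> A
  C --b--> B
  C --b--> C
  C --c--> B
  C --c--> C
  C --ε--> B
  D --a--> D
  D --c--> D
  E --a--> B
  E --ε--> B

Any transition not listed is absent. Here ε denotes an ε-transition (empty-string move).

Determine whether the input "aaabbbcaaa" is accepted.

No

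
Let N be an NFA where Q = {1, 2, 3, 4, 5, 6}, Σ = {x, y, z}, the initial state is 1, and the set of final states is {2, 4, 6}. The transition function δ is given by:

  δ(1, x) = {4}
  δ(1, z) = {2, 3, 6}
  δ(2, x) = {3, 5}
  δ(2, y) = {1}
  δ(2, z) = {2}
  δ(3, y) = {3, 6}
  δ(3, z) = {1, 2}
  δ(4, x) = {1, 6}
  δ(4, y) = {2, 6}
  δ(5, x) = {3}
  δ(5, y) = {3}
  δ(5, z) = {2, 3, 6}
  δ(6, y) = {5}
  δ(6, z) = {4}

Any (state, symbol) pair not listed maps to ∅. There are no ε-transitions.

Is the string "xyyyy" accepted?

Yes

Start in {1}.
Read 'x': {1} → {4}.
Read 'y': {4} → {2, 6}.
Read 'y': {2, 6} → {1, 5}.
Read 'y': {1, 5} → {3}.
Read 'y': {3} → {3, 6}.
The final set {3, 6} contains the accepting state 6.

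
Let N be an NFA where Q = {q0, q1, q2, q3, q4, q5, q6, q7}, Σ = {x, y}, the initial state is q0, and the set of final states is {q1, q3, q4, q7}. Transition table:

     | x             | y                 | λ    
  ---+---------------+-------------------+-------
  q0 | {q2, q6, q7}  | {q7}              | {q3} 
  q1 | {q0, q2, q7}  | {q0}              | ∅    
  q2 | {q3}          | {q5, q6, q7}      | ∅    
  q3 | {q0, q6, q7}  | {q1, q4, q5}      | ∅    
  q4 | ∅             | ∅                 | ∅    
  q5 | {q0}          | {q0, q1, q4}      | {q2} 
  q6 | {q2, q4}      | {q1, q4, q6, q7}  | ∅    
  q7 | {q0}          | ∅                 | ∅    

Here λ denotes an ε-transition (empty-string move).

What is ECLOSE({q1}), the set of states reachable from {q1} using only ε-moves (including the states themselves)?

{q1}

Begin with {q1}.
No ε-moves leave this set, so the closure equals the set itself.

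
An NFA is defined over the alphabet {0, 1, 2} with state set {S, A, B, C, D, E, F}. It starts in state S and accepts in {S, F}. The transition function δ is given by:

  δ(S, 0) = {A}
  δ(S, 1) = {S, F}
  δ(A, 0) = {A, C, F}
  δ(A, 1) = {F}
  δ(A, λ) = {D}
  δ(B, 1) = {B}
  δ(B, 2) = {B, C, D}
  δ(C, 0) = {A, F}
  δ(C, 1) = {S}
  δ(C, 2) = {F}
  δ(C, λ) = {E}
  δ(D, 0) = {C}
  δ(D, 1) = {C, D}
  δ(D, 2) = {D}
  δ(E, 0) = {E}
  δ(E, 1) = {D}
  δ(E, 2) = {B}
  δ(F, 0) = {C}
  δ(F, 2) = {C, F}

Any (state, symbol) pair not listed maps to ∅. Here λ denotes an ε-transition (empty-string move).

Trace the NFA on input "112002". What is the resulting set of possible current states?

Start in {S}.
Read '1': S→{S, F}; now {S, F}.
Read '1': S→{S, F}, F→∅; now {S, F}.
Read '2': S→∅, F→{C, F}; union {C, F}; ε-closure = {C, E, F}.
Read '0': C→{A, F}, E→{E}, F→{C}; union {A, C, E, F}; ε-closure = {A, C, D, E, F}.
Read '0': A→{A, C, F}, C→{A, F}, D→{C}, E→{E}, F→{C}; union {A, C, E, F}; ε-closure = {A, C, D, E, F}.
Read '2': A→∅, C→{F}, D→{D}, E→{B}, F→{C, F}; union {B, C, D, F}; ε-closure = {B, C, D, E, F}.

{B, C, D, E, F}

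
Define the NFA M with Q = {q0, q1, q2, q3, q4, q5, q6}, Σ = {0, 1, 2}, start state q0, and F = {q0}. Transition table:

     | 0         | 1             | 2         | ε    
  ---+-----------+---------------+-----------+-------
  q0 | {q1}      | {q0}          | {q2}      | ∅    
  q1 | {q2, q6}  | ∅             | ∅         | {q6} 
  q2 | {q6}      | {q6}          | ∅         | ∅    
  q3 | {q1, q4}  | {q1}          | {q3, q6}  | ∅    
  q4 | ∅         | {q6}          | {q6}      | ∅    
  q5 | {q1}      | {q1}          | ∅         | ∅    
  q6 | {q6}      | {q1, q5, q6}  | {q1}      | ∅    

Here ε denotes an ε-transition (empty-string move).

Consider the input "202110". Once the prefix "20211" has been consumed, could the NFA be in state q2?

No

Start in {q0}.
Read '2': q0→{q2}; now {q2}.
Read '0': q2→{q6}; now {q6}.
Read '2': q6→{q1}; union {q1}; ε-closure = {q1, q6}.
Read '1': q1→∅, q6→{q1, q5, q6}; now {q1, q5, q6}.
Read '1': q1→∅, q5→{q1}, q6→{q1, q5, q6}; now {q1, q5, q6}.
State q2 is not in {q1, q5, q6}.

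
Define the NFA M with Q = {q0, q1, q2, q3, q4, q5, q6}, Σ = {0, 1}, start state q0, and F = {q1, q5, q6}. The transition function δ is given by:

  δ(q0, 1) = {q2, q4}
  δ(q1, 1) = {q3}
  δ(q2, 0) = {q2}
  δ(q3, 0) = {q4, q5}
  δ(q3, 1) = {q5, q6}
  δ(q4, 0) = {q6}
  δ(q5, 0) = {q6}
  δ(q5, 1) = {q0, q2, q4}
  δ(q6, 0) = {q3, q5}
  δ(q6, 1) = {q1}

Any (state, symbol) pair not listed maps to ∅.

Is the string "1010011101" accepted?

Start in {q0}.
Read '1': q0→{q2, q4}; now {q2, q4}.
Read '0': q2→{q2}, q4→{q6}; now {q2, q6}.
Read '1': q2→∅, q6→{q1}; now {q1}.
Read '0': q1→∅; now ∅.
The set is empty and remains empty for the remaining 6 symbols.
The final set ∅ contains no accepting state.

No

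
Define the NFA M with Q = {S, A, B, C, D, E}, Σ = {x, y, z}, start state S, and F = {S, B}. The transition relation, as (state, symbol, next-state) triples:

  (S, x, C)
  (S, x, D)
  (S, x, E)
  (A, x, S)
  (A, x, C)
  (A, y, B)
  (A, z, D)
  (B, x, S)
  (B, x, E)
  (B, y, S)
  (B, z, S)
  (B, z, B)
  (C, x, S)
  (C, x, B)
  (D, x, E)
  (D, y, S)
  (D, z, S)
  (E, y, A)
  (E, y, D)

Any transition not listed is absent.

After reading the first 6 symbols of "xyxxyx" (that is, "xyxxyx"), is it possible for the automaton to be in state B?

Start in {S}.
Read 'x': S→{C, D, E}; now {C, D, E}.
Read 'y': C→∅, D→{S}, E→{A, D}; now {S, A, D}.
Read 'x': S→{C, D, E}, A→{S, C}, D→{E}; now {S, C, D, E}.
Read 'x': S→{C, D, E}, C→{S, B}, D→{E}, E→∅; now {S, B, C, D, E}.
Read 'y': S→∅, B→{S}, C→∅, D→{S}, E→{A, D}; now {S, A, D}.
Read 'x': S→{C, D, E}, A→{S, C}, D→{E}; now {S, C, D, E}.
State B is not in {S, C, D, E}.

No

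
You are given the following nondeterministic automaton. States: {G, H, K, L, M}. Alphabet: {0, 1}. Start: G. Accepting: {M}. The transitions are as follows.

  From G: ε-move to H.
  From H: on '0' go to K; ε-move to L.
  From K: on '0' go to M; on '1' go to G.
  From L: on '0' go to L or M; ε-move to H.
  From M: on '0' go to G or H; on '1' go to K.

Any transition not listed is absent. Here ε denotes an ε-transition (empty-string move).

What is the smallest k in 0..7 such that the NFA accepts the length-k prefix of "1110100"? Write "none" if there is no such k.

Start: ε-closure({G}) = {G, H, L}.
Read '1': {G, H, L} → ∅.
The set is empty and remains empty for the remaining 6 symbols.
No reachable set along the way intersects F.

none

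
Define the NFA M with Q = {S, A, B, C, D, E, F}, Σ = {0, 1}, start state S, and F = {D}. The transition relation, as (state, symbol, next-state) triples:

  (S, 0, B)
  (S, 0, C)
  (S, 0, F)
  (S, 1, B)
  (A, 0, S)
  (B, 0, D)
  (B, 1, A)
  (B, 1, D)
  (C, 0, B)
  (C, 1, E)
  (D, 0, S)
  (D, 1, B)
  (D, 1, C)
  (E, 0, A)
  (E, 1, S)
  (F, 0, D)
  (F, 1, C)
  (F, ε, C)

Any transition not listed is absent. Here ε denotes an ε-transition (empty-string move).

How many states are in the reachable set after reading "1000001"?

2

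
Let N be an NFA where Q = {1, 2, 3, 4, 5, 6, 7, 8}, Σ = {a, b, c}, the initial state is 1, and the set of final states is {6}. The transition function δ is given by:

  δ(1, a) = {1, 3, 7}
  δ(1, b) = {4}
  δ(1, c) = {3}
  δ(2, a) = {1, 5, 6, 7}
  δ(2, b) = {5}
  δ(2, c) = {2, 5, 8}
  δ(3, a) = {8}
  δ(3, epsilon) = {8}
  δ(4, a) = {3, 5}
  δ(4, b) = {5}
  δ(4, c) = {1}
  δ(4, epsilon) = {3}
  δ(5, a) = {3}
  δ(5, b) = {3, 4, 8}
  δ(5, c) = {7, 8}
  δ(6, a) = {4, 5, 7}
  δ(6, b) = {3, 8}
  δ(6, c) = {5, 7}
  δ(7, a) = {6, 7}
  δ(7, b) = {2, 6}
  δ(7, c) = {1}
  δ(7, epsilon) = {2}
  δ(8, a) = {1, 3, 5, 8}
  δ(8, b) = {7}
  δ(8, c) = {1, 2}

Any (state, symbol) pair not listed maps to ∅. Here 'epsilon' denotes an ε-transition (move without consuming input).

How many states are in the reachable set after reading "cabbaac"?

Start in {1}.
Read 'c': 1→{3}; union {3}; ε-closure = {3, 8}.
Read 'a': 3→{8}, 8→{1, 3, 5, 8}; now {1, 3, 5, 8}.
Read 'b': 1→{4}, 3→∅, 5→{3, 4, 8}, 8→{7}; union {3, 4, 7, 8}; ε-closure = {2, 3, 4, 7, 8}.
Read 'b': 2→{5}, 3→∅, 4→{5}, 7→{2, 6}, 8→{7}; now {2, 5, 6, 7}.
Read 'a': 2→{1, 5, 6, 7}, 5→{3}, 6→{4, 5, 7}, 7→{6, 7}; union {1, 3, 4, 5, 6, 7}; ε-closure = {1, 2, 3, 4, 5, 6, 7, 8}.
Read 'a': 1→{1, 3, 7}, 2→{1, 5, 6, 7}, 3→{8}, 4→{3, 5}, 5→{3}, 6→{4, 5, 7}, 7→{6, 7}, 8→{1, 3, 5, 8}; union {1, 3, 4, 5, 6, 7, 8}; ε-closure = {1, 2, 3, 4, 5, 6, 7, 8}.
Read 'c': 1→{3}, 2→{2, 5, 8}, 3→∅, 4→{1}, 5→{7, 8}, 6→{5, 7}, 7→{1}, 8→{1, 2}; now {1, 2, 3, 5, 7, 8}.
That set has 6 states.

6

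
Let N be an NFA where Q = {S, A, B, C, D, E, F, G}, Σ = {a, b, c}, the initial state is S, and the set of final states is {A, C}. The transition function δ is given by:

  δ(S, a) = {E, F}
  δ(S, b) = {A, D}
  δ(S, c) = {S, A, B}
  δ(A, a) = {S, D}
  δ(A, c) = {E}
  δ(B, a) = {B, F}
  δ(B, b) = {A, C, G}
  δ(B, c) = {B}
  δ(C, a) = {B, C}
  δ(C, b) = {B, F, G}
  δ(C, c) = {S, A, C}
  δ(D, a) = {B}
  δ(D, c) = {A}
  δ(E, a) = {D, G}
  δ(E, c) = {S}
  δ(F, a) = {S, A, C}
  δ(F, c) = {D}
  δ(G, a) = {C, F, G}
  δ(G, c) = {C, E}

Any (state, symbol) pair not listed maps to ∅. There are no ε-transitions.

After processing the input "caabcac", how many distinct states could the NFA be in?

Start in {S}.
Read 'c': {S} → {S, A, B}.
Read 'a': {S, A, B} → {S, B, D, E, F}.
Read 'a': {S, B, D, E, F} → {S, A, B, C, D, E, F, G}.
Read 'b': {S, A, B, C, D, E, F, G} → {A, B, C, D, F, G}.
Read 'c': {A, B, C, D, F, G} → {S, A, B, C, D, E}.
Read 'a': {S, A, B, C, D, E} → {S, B, C, D, E, F, G}.
Read 'c': {S, B, C, D, E, F, G} → {S, A, B, C, D, E}.
That set has 6 states.

6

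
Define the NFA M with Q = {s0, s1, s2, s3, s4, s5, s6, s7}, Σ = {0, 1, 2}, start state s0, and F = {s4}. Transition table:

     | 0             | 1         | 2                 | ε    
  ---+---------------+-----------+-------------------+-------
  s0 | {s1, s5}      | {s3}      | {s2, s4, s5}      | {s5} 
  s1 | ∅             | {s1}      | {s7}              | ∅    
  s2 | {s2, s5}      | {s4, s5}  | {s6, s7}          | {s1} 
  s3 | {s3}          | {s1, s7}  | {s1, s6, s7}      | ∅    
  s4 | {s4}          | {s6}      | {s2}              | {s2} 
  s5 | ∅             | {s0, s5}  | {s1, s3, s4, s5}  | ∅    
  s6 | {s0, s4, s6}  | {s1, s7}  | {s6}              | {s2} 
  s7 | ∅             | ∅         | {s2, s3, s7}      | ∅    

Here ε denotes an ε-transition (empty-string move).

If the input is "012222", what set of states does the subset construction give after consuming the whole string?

{s1, s2, s3, s4, s5, s6, s7}

Start: ε-closure({s0}) = {s0, s5}.
Read '0': {s0, s5} → {s1, s5}.
Read '1': {s1, s5} → {s0, s1, s5}.
Read '2': {s0, s1, s5} → {s1, s2, s3, s4, s5, s7}.
Read '2': {s1, s2, s3, s4, s5, s7} → {s1, s2, s3, s4, s5, s6, s7}.
Read '2': {s1, s2, s3, s4, s5, s6, s7} → {s1, s2, s3, s4, s5, s6, s7}.
Read '2': {s1, s2, s3, s4, s5, s6, s7} → {s1, s2, s3, s4, s5, s6, s7}.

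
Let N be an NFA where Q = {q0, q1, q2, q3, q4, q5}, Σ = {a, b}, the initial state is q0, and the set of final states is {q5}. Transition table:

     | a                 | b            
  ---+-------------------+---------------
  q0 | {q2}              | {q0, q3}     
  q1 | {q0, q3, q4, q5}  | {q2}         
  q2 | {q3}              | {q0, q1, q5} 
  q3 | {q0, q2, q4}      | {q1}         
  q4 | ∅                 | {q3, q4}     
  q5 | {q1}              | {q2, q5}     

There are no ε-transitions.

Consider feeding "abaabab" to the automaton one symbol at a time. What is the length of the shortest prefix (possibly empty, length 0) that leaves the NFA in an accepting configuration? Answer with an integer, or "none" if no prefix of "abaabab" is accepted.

2

Start in {q0}.
Read 'a': q0→{q2}; now {q2}.
Read 'b': q2→{q0, q1, q5}; now {q0, q1, q5}.
None of the earlier sets intersect F, but {q0, q1, q5} does.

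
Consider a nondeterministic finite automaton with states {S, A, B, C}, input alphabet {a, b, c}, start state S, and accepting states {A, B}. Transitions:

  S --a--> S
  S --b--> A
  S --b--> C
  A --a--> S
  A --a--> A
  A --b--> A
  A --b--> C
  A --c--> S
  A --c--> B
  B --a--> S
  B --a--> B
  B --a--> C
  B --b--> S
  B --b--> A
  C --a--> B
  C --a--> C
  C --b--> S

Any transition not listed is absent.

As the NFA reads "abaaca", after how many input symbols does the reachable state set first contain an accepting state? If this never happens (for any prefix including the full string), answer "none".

2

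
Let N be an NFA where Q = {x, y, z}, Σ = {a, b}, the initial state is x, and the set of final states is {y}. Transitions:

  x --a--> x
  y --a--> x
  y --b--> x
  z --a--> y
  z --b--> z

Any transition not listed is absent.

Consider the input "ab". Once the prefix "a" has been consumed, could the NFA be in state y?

Start in {x}.
Read 'a': x→{x}; now {x}.
State y is not in {x}.

No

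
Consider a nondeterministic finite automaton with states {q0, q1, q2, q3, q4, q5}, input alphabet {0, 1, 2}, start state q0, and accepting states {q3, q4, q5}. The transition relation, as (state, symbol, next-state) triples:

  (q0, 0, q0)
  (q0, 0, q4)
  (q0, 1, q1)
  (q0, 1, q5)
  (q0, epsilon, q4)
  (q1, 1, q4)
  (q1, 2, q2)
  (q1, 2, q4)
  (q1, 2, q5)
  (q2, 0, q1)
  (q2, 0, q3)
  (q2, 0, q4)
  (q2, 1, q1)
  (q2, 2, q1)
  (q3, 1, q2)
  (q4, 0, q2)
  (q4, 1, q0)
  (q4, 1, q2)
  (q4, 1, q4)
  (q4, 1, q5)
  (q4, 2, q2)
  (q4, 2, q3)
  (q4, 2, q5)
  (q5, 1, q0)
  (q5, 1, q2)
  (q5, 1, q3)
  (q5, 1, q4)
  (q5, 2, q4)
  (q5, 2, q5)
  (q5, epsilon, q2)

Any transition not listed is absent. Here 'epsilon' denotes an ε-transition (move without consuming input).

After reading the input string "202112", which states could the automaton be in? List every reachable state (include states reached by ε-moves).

Start: ε-closure({q0}) = {q0, q4}.
Read '2': {q0, q4} → {q2, q3, q5}.
Read '0': {q2, q3, q5} → {q1, q3, q4}.
Read '2': {q1, q3, q4} → {q2, q3, q4, q5}.
Read '1': {q2, q3, q4, q5} → {q0, q1, q2, q3, q4, q5}.
Read '1': {q0, q1, q2, q3, q4, q5} → {q0, q1, q2, q3, q4, q5}.
Read '2': {q0, q1, q2, q3, q4, q5} → {q1, q2, q3, q4, q5}.

{q1, q2, q3, q4, q5}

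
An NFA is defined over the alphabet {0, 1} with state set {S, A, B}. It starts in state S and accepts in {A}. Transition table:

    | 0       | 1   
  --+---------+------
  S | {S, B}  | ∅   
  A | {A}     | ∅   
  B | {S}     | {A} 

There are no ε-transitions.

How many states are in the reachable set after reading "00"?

2

Start in {S}.
Read '0': S→{S, B}; now {S, B}.
Read '0': S→{S, B}, B→{S}; now {S, B}.
That set has 2 states.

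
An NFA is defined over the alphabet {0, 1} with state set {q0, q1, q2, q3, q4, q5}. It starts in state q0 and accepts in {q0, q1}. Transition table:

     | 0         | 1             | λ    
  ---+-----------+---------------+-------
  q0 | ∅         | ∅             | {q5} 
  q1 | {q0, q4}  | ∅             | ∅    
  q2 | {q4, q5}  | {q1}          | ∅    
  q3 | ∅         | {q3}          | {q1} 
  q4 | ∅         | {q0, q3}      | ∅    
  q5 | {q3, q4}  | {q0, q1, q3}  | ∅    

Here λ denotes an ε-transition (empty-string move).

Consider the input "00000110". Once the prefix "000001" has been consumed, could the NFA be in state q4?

No

Start: ε-closure({q0}) = {q0, q5}.
Read '0': {q0, q5} → {q1, q3, q4}.
Read '0': {q1, q3, q4} → {q0, q4, q5}.
Read '0': {q0, q4, q5} → {q1, q3, q4}.
Read '0': {q1, q3, q4} → {q0, q4, q5}.
Read '0': {q0, q4, q5} → {q1, q3, q4}.
Read '1': {q1, q3, q4} → {q0, q1, q3, q5}.
State q4 is not in {q0, q1, q3, q5}.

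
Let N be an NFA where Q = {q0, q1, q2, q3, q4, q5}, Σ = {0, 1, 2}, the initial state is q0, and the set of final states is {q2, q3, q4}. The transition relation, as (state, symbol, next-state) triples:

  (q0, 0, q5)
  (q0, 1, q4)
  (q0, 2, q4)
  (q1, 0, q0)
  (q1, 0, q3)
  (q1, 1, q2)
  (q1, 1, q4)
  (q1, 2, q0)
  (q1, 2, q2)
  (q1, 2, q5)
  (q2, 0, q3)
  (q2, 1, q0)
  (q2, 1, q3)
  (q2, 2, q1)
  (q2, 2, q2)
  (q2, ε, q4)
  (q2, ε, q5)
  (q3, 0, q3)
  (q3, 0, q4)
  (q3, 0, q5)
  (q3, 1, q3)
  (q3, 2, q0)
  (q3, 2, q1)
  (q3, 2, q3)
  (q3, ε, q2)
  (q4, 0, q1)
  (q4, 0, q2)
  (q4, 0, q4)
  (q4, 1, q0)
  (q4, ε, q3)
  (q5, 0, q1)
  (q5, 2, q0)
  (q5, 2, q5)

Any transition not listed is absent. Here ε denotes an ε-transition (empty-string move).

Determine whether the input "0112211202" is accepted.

Start in {q0}.
Read '0': q0→{q5}; now {q5}.
Read '1': q5→∅; now ∅.
The set is empty and remains empty for the remaining 8 symbols.
The final set ∅ contains no accepting state.

No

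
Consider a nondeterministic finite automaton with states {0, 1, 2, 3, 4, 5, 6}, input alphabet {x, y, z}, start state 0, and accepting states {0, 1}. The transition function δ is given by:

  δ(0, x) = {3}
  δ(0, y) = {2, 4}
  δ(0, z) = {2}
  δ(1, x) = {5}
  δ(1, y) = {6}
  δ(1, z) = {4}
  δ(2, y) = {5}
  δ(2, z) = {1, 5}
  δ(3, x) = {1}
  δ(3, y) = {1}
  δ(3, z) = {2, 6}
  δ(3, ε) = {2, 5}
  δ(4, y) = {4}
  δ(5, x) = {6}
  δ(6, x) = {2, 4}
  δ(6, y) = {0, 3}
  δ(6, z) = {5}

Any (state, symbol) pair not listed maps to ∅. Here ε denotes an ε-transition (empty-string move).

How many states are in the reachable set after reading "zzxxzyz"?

Start in {0}.
Read 'z': {0} → {2}.
Read 'z': {2} → {1, 5}.
Read 'x': {1, 5} → {5, 6}.
Read 'x': {5, 6} → {2, 4, 6}.
Read 'z': {2, 4, 6} → {1, 5}.
Read 'y': {1, 5} → {6}.
Read 'z': {6} → {5}.
That set has 1 state.

1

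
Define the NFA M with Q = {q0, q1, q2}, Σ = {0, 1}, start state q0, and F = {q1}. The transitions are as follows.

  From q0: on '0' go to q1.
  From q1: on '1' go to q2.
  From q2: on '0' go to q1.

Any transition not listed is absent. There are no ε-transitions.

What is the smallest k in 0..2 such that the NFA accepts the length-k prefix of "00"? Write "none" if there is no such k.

Start in {q0}.
Read '0': q0→{q1}; now {q1}.
None of the earlier sets intersect F, but {q1} does.

1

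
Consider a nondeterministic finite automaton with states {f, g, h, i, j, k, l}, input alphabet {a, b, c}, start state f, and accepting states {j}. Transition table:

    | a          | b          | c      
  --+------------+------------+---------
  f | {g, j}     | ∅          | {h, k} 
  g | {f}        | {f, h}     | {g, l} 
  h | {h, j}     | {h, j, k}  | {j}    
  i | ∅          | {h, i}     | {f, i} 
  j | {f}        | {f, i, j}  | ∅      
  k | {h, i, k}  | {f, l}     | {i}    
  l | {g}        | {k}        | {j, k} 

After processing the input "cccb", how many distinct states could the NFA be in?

2

Start in {f}.
Read 'c': {f} → {h, k}.
Read 'c': {h, k} → {i, j}.
Read 'c': {i, j} → {f, i}.
Read 'b': {f, i} → {h, i}.
That set has 2 states.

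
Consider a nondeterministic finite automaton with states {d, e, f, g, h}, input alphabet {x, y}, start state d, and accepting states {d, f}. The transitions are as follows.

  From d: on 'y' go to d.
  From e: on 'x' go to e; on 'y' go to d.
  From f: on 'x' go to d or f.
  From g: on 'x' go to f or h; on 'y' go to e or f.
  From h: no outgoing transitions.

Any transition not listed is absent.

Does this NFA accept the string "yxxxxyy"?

No

Start in {d}.
Read 'y': {d} → {d}.
Read 'x': {d} → ∅.
The set is empty and remains empty for the remaining 5 symbols.
The final set ∅ contains no accepting state.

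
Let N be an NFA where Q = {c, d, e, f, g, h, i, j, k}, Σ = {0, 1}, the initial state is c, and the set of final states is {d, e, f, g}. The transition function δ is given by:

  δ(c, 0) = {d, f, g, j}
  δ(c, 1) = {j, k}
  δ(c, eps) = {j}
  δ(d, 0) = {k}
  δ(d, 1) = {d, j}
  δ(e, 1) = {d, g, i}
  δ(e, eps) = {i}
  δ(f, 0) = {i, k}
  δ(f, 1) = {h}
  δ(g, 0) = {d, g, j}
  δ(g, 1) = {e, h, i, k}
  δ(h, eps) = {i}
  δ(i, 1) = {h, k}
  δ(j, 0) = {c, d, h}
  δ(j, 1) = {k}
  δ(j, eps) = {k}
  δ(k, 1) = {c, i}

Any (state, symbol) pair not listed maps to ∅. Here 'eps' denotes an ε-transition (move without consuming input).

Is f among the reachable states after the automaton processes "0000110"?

Start: ε-closure({c}) = {c, j, k}.
Read '0': c→{d, f, g, j}, j→{c, d, h}, k→∅; union {c, d, f, g, h, j}; ε-closure = {c, d, f, g, h, i, j, k}.
Read '0': c→{d, f, g, j}, d→{k}, f→{i, k}, g→{d, g, j}, h→∅, i→∅, j→{c, d, h}, k→∅; now {c, d, f, g, h, i, j, k}.
Read '0': c→{d, f, g, j}, d→{k}, f→{i, k}, g→{d, g, j}, h→∅, i→∅, j→{c, d, h}, k→∅; now {c, d, f, g, h, i, j, k}.
Read '0': c→{d, f, g, j}, d→{k}, f→{i, k}, g→{d, g, j}, h→∅, i→∅, j→{c, d, h}, k→∅; now {c, d, f, g, h, i, j, k}.
Read '1': c→{j, k}, d→{d, j}, f→{h}, g→{e, h, i, k}, h→∅, i→{h, k}, j→{k}, k→{c, i}; now {c, d, e, h, i, j, k}.
Read '1': c→{j, k}, d→{d, j}, e→{d, g, i}, h→∅, i→{h, k}, j→{k}, k→{c, i}; now {c, d, g, h, i, j, k}.
Read '0': c→{d, f, g, j}, d→{k}, g→{d, g, j}, h→∅, i→∅, j→{c, d, h}, k→∅; union {c, d, f, g, h, j, k}; ε-closure = {c, d, f, g, h, i, j, k}.
State f is in {c, d, f, g, h, i, j, k}.

Yes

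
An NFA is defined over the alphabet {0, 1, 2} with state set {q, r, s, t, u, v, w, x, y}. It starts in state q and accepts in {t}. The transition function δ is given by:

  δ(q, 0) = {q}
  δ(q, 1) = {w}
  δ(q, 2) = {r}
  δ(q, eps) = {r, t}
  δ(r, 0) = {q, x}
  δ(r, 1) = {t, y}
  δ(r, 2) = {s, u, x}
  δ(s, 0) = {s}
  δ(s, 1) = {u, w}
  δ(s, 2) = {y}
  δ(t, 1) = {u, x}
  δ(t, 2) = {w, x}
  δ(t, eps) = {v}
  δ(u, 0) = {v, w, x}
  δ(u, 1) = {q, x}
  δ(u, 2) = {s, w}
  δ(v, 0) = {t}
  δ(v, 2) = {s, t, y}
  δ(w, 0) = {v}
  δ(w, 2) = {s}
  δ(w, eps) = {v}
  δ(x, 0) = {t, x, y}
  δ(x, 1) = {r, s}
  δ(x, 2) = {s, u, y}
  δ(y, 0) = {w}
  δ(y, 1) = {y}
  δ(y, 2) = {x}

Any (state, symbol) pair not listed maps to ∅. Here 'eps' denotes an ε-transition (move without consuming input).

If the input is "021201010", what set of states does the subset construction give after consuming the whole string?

{q, r, s, t, v, w, x, y}

Start: ε-closure({q}) = {q, r, t, v}.
Read '0': {q, r, t, v} → {q, r, t, v, x}.
Read '2': {q, r, t, v, x} → {r, s, t, u, v, w, x, y}.
Read '1': {r, s, t, u, v, w, x, y} → {q, r, s, t, u, v, w, x, y}.
Read '2': {q, r, s, t, u, v, w, x, y} → {r, s, t, u, v, w, x, y}.
Read '0': {r, s, t, u, v, w, x, y} → {q, r, s, t, v, w, x, y}.
Read '1': {q, r, s, t, v, w, x, y} → {r, s, t, u, v, w, x, y}.
Read '0': {r, s, t, u, v, w, x, y} → {q, r, s, t, v, w, x, y}.
Read '1': {q, r, s, t, v, w, x, y} → {r, s, t, u, v, w, x, y}.
Read '0': {r, s, t, u, v, w, x, y} → {q, r, s, t, v, w, x, y}.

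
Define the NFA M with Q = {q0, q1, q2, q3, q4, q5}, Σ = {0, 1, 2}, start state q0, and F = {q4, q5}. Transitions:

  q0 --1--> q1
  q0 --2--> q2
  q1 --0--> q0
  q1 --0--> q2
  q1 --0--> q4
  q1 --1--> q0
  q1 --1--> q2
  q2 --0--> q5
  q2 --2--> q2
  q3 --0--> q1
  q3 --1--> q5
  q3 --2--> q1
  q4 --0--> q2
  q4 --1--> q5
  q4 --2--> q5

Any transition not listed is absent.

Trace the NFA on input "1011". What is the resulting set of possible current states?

Start in {q0}.
Read '1': {q0} → {q1}.
Read '0': {q1} → {q0, q2, q4}.
Read '1': {q0, q2, q4} → {q1, q5}.
Read '1': {q1, q5} → {q0, q2}.

{q0, q2}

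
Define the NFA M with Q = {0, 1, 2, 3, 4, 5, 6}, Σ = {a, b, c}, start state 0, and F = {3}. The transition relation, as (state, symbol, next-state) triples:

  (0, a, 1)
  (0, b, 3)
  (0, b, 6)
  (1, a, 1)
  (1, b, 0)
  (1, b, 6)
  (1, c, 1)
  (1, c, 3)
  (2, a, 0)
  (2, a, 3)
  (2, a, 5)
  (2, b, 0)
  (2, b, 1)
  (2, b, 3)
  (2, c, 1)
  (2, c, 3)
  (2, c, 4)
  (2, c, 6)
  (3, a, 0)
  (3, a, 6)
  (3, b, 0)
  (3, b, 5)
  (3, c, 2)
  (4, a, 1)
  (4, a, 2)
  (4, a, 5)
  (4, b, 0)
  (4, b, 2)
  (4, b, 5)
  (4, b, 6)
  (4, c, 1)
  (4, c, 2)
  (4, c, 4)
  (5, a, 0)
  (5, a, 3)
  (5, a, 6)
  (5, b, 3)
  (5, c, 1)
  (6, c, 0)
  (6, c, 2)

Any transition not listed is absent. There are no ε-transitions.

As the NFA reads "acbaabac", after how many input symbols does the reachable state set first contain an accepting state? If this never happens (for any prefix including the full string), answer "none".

2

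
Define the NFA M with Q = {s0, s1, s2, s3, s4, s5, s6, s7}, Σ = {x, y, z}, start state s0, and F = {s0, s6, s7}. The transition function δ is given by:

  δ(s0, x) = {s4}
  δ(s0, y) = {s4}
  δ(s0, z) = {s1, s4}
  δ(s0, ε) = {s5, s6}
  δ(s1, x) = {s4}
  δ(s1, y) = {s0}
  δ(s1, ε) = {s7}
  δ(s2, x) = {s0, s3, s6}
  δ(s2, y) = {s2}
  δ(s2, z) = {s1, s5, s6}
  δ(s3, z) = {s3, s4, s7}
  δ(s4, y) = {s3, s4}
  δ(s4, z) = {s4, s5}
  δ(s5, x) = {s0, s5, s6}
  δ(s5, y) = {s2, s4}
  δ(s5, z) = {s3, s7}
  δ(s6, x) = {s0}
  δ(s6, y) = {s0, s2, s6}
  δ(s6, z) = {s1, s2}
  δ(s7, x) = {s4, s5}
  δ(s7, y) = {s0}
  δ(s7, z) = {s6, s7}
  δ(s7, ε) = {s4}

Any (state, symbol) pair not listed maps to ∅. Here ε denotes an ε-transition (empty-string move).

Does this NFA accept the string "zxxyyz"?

Start: ε-closure({s0}) = {s0, s5, s6}.
Read 'z': s0→{s1, s4}, s5→{s3, s7}, s6→{s1, s2}; now {s1, s2, s3, s4, s7}.
Read 'x': s1→{s4}, s2→{s0, s3, s6}, s3→∅, s4→∅, s7→{s4, s5}; now {s0, s3, s4, s5, s6}.
Read 'x': s0→{s4}, s3→∅, s4→∅, s5→{s0, s5, s6}, s6→{s0}; now {s0, s4, s5, s6}.
Read 'y': s0→{s4}, s4→{s3, s4}, s5→{s2, s4}, s6→{s0, s2, s6}; union {s0, s2, s3, s4, s6}; ε-closure = {s0, s2, s3, s4, s5, s6}.
Read 'y': s0→{s4}, s2→{s2}, s3→∅, s4→{s3, s4}, s5→{s2, s4}, s6→{s0, s2, s6}; union {s0, s2, s3, s4, s6}; ε-closure = {s0, s2, s3, s4, s5, s6}.
Read 'z': s0→{s1, s4}, s2→{s1, s5, s6}, s3→{s3, s4, s7}, s4→{s4, s5}, s5→{s3, s7}, s6→{s1, s2}; now {s1, s2, s3, s4, s5, s6, s7}.
The final set {s1, s2, s3, s4, s5, s6, s7} contains the accepting states s6, s7.

Yes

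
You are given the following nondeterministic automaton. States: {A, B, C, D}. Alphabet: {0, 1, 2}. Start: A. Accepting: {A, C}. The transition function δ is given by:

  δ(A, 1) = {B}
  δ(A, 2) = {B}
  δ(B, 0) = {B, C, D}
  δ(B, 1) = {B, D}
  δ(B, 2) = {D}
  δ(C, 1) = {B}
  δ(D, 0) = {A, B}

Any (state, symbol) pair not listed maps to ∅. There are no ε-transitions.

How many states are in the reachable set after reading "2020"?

2

Start in {A}.
Read '2': {A} → {B}.
Read '0': {B} → {B, C, D}.
Read '2': {B, C, D} → {D}.
Read '0': {D} → {A, B}.
That set has 2 states.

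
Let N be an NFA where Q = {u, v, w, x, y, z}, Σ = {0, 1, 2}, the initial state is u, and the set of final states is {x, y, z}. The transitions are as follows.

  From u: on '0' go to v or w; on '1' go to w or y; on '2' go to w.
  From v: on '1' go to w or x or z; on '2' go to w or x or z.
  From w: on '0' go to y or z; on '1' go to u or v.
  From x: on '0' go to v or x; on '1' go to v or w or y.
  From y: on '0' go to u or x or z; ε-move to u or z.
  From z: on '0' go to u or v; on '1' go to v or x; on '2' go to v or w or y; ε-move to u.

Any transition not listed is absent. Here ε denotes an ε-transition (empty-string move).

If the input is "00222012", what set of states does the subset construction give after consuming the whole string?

Start in {u}.
Read '0': u→{v, w}; now {v, w}.
Read '0': v→∅, w→{y, z}; union {y, z}; ε-closure = {u, y, z}.
Read '2': u→{w}, y→∅, z→{v, w, y}; union {v, w, y}; ε-closure = {u, v, w, y, z}.
Read '2': u→{w}, v→{w, x, z}, w→∅, y→∅, z→{v, w, y}; union {v, w, x, y, z}; ε-closure = {u, v, w, x, y, z}.
Read '2': u→{w}, v→{w, x, z}, w→∅, x→∅, y→∅, z→{v, w, y}; union {v, w, x, y, z}; ε-closure = {u, v, w, x, y, z}.
Read '0': u→{v, w}, v→∅, w→{y, z}, x→{v, x}, y→{u, x, z}, z→{u, v}; now {u, v, w, x, y, z}.
Read '1': u→{w, y}, v→{w, x, z}, w→{u, v}, x→{v, w, y}, y→∅, z→{v, x}; now {u, v, w, x, y, z}.
Read '2': u→{w}, v→{w, x, z}, w→∅, x→∅, y→∅, z→{v, w, y}; union {v, w, x, y, z}; ε-closure = {u, v, w, x, y, z}.

{u, v, w, x, y, z}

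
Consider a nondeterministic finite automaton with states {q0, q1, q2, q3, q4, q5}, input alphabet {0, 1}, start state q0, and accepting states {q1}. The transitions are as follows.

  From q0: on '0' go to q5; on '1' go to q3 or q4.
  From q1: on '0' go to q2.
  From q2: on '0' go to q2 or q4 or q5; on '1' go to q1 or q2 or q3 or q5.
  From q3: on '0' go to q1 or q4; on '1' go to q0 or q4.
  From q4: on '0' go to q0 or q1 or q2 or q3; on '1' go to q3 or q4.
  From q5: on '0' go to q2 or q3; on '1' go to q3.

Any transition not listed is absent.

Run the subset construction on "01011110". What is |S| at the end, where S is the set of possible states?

6

Start in {q0}.
Read '0': q0→{q5}; now {q5}.
Read '1': q5→{q3}; now {q3}.
Read '0': q3→{q1, q4}; now {q1, q4}.
Read '1': q1→∅, q4→{q3, q4}; now {q3, q4}.
Read '1': q3→{q0, q4}, q4→{q3, q4}; now {q0, q3, q4}.
Read '1': q0→{q3, q4}, q3→{q0, q4}, q4→{q3, q4}; now {q0, q3, q4}.
Read '1': q0→{q3, q4}, q3→{q0, q4}, q4→{q3, q4}; now {q0, q3, q4}.
Read '0': q0→{q5}, q3→{q1, q4}, q4→{q0, q1, q2, q3}; now {q0, q1, q2, q3, q4, q5}.
That set has 6 states.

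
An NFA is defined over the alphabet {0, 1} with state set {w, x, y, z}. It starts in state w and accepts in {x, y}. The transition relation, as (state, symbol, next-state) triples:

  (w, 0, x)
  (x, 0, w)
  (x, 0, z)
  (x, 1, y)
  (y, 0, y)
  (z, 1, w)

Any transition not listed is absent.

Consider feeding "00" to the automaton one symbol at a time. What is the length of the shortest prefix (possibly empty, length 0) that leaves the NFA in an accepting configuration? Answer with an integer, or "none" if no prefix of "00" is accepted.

1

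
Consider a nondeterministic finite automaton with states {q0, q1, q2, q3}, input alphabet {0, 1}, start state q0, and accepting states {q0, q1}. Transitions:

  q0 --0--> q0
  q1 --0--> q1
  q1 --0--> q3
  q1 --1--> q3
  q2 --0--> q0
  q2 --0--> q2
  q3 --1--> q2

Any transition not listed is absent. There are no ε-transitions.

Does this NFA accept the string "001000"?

Start in {q0}.
Read '0': {q0} → {q0}.
Read '0': {q0} → {q0}.
Read '1': {q0} → ∅.
The set is empty and remains empty for the remaining 3 symbols.
The final set ∅ contains no accepting state.

No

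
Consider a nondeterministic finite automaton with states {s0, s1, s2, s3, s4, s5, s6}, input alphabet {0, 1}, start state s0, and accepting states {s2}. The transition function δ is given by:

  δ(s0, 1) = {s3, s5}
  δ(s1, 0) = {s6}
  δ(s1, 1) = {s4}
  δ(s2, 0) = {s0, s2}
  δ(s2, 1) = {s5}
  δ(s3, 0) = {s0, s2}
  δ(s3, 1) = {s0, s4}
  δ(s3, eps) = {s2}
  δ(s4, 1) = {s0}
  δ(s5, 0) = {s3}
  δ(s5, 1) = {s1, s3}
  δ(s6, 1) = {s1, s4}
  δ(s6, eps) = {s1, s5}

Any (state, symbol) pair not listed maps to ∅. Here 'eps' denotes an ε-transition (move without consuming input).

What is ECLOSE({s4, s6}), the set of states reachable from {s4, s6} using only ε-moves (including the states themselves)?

Begin with {s4, s6}.
ε-move s6 → s1; add s1.
ε-move s6 → s5; add s5.

{s1, s4, s5, s6}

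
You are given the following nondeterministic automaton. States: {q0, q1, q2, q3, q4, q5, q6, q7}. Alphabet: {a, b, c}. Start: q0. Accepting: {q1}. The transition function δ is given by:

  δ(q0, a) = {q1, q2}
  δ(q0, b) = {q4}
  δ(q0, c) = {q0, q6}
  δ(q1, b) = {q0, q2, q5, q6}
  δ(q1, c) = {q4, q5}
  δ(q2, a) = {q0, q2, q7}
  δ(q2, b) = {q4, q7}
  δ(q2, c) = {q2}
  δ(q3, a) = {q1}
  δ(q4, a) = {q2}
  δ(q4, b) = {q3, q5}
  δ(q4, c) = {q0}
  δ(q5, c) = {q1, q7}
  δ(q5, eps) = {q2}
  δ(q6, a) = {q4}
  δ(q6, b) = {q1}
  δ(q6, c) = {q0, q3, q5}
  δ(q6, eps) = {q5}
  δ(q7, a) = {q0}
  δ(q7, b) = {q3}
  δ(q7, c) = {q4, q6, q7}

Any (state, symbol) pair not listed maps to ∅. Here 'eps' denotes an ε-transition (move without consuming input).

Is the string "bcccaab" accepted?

Start in {q0}.
Read 'b': q0→{q4}; now {q4}.
Read 'c': q4→{q0}; now {q0}.
Read 'c': q0→{q0, q6}; union {q0, q6}; ε-closure = {q0, q2, q5, q6}.
Read 'c': q0→{q0, q6}, q2→{q2}, q5→{q1, q7}, q6→{q0, q3, q5}; now {q0, q1, q2, q3, q5, q6, q7}.
Read 'a': q0→{q1, q2}, q1→∅, q2→{q0, q2, q7}, q3→{q1}, q5→∅, q6→{q4}, q7→{q0}; now {q0, q1, q2, q4, q7}.
Read 'a': q0→{q1, q2}, q1→∅, q2→{q0, q2, q7}, q4→{q2}, q7→{q0}; now {q0, q1, q2, q7}.
Read 'b': q0→{q4}, q1→{q0, q2, q5, q6}, q2→{q4, q7}, q7→{q3}; now {q0, q2, q3, q4, q5, q6, q7}.
The final set {q0, q2, q3, q4, q5, q6, q7} contains no accepting state.

No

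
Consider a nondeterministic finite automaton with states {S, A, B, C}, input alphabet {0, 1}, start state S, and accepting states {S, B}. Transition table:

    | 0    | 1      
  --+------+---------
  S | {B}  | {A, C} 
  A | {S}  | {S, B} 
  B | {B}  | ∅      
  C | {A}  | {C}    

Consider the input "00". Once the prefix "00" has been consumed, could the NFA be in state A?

No

Start in {S}.
Read '0': {S} → {B}.
Read '0': {B} → {B}.
State A is not in {B}.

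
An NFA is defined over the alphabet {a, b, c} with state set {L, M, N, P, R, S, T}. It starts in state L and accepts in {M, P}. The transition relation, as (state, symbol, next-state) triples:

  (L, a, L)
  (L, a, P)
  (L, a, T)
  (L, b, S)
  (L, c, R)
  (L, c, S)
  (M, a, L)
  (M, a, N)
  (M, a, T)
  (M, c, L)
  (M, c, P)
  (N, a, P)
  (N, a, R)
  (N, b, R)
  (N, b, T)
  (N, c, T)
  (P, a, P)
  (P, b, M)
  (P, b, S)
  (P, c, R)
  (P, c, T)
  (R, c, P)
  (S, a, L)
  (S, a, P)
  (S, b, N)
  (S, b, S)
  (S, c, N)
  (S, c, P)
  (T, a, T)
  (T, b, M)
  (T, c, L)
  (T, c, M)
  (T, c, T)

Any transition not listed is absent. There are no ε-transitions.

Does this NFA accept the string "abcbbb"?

No

Start in {L}.
Read 'a': {L} → {L, P, T}.
Read 'b': {L, P, T} → {M, S}.
Read 'c': {M, S} → {L, N, P}.
Read 'b': {L, N, P} → {M, R, S, T}.
Read 'b': {M, R, S, T} → {M, N, S}.
Read 'b': {M, N, S} → {N, R, S, T}.
The final set {N, R, S, T} contains no accepting state.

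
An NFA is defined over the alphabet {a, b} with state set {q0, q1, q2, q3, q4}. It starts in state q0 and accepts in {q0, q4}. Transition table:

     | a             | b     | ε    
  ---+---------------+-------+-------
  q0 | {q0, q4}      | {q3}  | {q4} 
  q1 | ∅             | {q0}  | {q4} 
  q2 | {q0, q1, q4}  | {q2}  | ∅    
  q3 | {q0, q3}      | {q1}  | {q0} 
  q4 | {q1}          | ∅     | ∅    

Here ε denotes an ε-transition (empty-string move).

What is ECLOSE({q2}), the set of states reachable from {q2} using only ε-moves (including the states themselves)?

{q2}

Begin with {q2}.
No ε-moves leave this set, so the closure equals the set itself.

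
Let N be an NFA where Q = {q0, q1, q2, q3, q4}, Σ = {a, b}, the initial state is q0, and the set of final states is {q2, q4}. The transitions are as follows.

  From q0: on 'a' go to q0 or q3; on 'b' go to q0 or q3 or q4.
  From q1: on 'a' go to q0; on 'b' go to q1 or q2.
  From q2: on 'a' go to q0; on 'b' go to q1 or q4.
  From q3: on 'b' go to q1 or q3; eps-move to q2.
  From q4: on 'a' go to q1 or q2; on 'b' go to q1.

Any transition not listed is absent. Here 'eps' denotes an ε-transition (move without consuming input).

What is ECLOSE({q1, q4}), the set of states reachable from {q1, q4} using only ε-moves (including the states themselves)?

{q1, q4}

Begin with {q1, q4}.
No ε-moves leave this set, so the closure equals the set itself.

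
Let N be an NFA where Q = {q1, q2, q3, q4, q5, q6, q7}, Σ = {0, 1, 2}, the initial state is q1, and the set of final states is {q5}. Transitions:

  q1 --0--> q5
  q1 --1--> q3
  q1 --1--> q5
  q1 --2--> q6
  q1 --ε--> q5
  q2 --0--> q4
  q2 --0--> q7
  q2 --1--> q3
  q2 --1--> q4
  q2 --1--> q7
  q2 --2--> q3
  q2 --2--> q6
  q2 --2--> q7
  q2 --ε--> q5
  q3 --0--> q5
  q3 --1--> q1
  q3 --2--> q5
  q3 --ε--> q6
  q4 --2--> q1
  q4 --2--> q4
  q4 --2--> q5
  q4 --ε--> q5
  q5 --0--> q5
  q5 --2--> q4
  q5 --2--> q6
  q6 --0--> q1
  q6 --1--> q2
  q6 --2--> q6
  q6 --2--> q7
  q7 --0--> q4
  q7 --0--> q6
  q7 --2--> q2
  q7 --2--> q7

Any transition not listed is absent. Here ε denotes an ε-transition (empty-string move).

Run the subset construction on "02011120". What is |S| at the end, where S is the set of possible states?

5

Start: ε-closure({q1}) = {q1, q5}.
Read '0': q1→{q5}, q5→{q5}; now {q5}.
Read '2': q5→{q4, q6}; union {q4, q6}; ε-closure = {q4, q5, q6}.
Read '0': q4→∅, q5→{q5}, q6→{q1}; now {q1, q5}.
Read '1': q1→{q3, q5}, q5→∅; union {q3, q5}; ε-closure = {q3, q5, q6}.
Read '1': q3→{q1}, q5→∅, q6→{q2}; union {q1, q2}; ε-closure = {q1, q2, q5}.
Read '1': q1→{q3, q5}, q2→{q3, q4, q7}, q5→∅; union {q3, q4, q5, q7}; ε-closure = {q3, q4, q5, q6, q7}.
Read '2': q3→{q5}, q4→{q1, q4, q5}, q5→{q4, q6}, q6→{q6, q7}, q7→{q2, q7}; now {q1, q2, q4, q5, q6, q7}.
Read '0': q1→{q5}, q2→{q4, q7}, q4→∅, q5→{q5}, q6→{q1}, q7→{q4, q6}; now {q1, q4, q5, q6, q7}.
That set has 5 states.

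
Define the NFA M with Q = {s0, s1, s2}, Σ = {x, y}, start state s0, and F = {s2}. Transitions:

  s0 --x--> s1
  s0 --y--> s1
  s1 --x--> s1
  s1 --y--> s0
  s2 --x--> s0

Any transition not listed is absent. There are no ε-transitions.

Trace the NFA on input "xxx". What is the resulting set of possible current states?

{s1}

Start in {s0}.
Read 'x': s0→{s1}; now {s1}.
Read 'x': s1→{s1}; now {s1}.
Read 'x': s1→{s1}; now {s1}.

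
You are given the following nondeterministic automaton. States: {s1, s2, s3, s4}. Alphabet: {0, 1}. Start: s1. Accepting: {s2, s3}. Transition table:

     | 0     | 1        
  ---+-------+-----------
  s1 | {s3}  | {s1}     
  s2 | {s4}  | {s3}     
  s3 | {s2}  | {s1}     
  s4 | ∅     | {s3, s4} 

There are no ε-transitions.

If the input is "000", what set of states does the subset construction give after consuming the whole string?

Start in {s1}.
Read '0': s1→{s3}; now {s3}.
Read '0': s3→{s2}; now {s2}.
Read '0': s2→{s4}; now {s4}.

{s4}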